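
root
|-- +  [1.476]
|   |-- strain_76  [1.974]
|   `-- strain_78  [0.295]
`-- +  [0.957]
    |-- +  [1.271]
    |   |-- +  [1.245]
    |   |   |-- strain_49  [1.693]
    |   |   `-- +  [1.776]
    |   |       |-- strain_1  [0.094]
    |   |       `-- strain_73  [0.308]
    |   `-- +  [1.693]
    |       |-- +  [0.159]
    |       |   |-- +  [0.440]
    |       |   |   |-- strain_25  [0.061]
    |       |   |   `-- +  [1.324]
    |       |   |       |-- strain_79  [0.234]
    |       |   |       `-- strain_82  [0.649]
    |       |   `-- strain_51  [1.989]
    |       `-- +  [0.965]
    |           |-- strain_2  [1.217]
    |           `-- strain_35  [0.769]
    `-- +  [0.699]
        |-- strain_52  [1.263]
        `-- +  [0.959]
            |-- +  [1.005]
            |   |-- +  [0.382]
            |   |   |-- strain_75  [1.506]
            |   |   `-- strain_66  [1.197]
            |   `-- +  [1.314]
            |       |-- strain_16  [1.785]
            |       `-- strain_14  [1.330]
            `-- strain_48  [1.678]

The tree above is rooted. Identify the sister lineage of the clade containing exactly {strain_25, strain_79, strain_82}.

strain_51

The clade containing exactly {strain_25, strain_79, strain_82} attaches to the tree at the node subtending ((strain_25,(strain_79,strain_82)),strain_51).
The other lineage descending from that same node — the sister group — is the single tip strain_51.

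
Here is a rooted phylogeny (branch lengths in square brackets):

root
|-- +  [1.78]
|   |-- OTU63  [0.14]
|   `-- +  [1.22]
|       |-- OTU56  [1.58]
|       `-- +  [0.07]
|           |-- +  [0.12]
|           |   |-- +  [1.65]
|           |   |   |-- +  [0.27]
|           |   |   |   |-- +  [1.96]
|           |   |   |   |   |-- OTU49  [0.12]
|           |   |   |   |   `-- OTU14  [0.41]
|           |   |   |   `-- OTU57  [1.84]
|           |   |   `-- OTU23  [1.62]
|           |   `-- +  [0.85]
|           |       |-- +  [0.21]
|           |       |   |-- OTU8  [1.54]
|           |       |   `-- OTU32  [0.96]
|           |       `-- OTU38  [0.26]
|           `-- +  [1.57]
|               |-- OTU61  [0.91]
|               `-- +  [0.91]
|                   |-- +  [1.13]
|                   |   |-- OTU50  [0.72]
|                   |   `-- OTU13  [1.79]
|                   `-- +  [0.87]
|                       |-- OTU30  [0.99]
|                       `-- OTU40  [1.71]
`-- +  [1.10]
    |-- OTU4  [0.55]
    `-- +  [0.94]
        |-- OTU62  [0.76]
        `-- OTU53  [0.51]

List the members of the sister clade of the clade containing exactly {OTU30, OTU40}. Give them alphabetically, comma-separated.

OTU13, OTU50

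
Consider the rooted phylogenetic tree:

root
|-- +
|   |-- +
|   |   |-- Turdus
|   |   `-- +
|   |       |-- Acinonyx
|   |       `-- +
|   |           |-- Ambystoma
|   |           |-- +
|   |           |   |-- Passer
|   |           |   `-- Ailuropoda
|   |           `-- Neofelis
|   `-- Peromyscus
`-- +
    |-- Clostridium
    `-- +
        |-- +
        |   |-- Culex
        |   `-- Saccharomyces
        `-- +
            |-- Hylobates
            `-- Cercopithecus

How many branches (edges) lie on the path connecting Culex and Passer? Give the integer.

10

The MRCA of Culex and Passer is the root of the tree.
From Culex up to that node: 4 branches. From Passer up to the same node: 6 branches. Total: 4 + 6 = 10.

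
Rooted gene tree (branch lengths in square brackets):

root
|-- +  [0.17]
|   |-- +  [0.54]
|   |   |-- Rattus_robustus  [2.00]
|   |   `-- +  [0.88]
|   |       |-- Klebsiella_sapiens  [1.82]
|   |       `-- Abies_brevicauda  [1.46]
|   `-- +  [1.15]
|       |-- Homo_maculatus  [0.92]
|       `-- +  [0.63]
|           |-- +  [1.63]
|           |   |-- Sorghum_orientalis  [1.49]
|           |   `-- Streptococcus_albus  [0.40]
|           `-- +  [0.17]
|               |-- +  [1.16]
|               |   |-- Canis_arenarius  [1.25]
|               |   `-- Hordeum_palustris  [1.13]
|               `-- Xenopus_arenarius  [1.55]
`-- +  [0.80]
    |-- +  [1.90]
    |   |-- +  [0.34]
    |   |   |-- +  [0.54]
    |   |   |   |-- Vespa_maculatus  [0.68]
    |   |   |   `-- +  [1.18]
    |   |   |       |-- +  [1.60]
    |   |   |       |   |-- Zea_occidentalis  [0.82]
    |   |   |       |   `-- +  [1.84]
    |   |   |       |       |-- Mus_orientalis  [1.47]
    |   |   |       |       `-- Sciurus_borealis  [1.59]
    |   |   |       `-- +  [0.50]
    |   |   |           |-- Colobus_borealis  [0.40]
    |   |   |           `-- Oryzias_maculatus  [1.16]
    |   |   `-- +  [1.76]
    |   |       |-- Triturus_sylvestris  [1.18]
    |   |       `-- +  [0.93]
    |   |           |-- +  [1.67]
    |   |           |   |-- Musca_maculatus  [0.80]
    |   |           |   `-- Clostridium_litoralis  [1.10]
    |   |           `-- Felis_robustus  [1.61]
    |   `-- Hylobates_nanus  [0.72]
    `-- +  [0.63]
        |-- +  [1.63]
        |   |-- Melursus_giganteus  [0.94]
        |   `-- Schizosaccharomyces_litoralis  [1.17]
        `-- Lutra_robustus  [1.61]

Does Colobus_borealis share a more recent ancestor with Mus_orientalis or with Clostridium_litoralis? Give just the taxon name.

The MRCA of Colobus_borealis and Mus_orientalis subtends ((Zea_occidentalis,(Mus_orientalis,Sciurus_borealis)),(Colobus_borealis,Oryzias_maculatus)) (5 taxa).
The MRCA of Colobus_borealis and Clostridium_litoralis subtends ((Vespa_maculatus,((Zea_occidentalis,(Mus_orientalis,Sciurus_borealis)),(Colobus_borealis,Oryzias_maculatus))),(Triturus_sylvestris,((Musca_maculatus,Clostridium_litoralis),Felis_robustus))) (10 taxa).
The first is nested inside the second, so Colobus_borealis shares a more recent common ancestor with Mus_orientalis.

Mus_orientalis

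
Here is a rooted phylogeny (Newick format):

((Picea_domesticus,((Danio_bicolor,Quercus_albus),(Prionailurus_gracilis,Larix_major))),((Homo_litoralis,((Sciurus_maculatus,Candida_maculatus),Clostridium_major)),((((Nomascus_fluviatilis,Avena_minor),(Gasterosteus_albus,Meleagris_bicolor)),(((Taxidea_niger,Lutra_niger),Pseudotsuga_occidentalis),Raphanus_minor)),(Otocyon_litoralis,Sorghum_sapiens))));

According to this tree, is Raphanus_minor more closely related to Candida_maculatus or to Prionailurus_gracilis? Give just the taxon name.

The MRCA of Raphanus_minor and Candida_maculatus subtends ((Homo_litoralis,((Sciurus_maculatus,Candida_maculatus),Clostridium_major)),((((Nomascus_fluviatilis,Avena_minor),(Gasterosteus_albus,Meleagris_bicolor)),(((Taxidea_niger,Lutra_niger),Pseudotsuga_occidentalis),Raphanus_minor)),(Otocyon_litoralis,Sorghum_sapiens))) (14 taxa).
The MRCA of Raphanus_minor and Prionailurus_gracilis is the root, subtending the entire tree (19 taxa).
The first is nested inside the second, so Raphanus_minor shares a more recent common ancestor with Candida_maculatus.

Candida_maculatus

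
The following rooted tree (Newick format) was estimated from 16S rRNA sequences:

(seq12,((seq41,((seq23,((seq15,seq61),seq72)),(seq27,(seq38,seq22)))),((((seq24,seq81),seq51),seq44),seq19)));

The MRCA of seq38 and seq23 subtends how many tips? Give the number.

7

The MRCA of seq38 and seq23 is the node subtending ((seq23,((seq15,seq61),seq72)),(seq27,(seq38,seq22))).
That clade contains 7 terminal taxa: seq15, seq22, seq23, seq27, seq38, seq61, seq72.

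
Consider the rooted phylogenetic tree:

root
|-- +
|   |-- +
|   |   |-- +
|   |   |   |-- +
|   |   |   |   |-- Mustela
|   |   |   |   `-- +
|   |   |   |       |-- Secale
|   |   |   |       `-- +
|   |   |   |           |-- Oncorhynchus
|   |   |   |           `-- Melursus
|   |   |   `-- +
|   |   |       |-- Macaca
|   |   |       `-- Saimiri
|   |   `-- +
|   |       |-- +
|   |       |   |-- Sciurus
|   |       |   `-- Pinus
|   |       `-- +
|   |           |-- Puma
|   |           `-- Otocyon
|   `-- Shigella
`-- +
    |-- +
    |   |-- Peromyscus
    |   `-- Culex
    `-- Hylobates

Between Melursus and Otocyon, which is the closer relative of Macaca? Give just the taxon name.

The MRCA of Macaca and Melursus subtends ((Mustela,(Secale,(Oncorhynchus,Melursus))),(Macaca,Saimiri)) (6 taxa).
The MRCA of Macaca and Otocyon subtends (((Mustela,(Secale,(Oncorhynchus,Melursus))),(Macaca,Saimiri)),((Sciurus,Pinus),(Puma,Otocyon))) (10 taxa).
The first is nested inside the second, so Macaca shares a more recent common ancestor with Melursus.

Melursus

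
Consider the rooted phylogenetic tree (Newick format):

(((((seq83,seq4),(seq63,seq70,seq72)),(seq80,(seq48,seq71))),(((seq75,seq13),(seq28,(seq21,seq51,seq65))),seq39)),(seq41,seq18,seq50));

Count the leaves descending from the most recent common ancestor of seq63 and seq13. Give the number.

15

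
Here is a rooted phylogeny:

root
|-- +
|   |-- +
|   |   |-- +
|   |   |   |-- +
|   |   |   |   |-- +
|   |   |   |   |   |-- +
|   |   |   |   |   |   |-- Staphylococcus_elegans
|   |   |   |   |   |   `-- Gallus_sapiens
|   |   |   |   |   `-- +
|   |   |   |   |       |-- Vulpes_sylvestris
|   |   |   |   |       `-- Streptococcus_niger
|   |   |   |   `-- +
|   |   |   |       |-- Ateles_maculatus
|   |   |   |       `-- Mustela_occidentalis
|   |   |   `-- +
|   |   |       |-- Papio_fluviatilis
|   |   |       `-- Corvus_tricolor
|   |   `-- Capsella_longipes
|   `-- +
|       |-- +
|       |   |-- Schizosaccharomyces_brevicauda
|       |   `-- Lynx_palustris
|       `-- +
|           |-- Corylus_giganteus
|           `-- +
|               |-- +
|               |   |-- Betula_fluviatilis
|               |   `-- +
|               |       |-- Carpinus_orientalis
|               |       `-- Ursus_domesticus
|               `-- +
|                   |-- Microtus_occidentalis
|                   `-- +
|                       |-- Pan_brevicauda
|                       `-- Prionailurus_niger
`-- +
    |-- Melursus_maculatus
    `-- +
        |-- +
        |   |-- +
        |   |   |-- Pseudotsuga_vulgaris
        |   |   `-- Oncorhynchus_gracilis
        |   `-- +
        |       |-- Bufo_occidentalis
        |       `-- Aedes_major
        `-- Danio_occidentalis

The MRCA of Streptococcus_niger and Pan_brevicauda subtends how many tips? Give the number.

18

The MRCA of Streptococcus_niger and Pan_brevicauda is the node subtending ((((((Staphylococcus_elegans,Gallus_sapiens),(Vulpes_sylvestris,Streptococcus_niger)),(Ateles_maculatus,Mustela_occidentalis)),(Papio_fluviatilis,Corvus_tricolor)),Capsella_longipes),((Schizosaccharomyces_brevicauda,Lynx_palustris),(Corylus_giganteus,((Betula_fluviatilis,(Carpinus_orientalis,Ursus_domesticus)),(Microtus_occidentalis,(Pan_brevicauda,Prionailurus_niger)))))).
That clade contains 18 terminal taxa: Ateles_maculatus, Betula_fluviatilis, Capsella_longipes, Carpinus_orientalis, Corvus_tricolor, Corylus_giganteus, Gallus_sapiens, Lynx_palustris, Microtus_occidentalis, Mustela_occidentalis, Pan_brevicauda, Papio_fluviatilis, Prionailurus_niger, Schizosaccharomyces_brevicauda, Staphylococcus_elegans, Streptococcus_niger, Ursus_domesticus, Vulpes_sylvestris.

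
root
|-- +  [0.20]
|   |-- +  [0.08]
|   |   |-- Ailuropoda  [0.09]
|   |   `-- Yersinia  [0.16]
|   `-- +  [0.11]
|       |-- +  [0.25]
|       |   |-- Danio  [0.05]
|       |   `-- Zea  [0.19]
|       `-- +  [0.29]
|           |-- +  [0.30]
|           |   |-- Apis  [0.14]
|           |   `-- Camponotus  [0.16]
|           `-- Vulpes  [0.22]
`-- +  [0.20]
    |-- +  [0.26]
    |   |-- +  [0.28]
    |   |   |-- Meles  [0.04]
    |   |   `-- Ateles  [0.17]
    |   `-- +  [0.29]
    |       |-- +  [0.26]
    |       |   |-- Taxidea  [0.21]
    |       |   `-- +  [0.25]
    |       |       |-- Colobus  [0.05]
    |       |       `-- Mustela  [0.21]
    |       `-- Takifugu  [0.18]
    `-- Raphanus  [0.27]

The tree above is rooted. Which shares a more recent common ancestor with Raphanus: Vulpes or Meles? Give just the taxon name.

The MRCA of Raphanus and Meles subtends (((Meles,Ateles),((Taxidea,(Colobus,Mustela)),Takifugu)),Raphanus) (7 taxa).
The MRCA of Raphanus and Vulpes is the root, subtending the entire tree (14 taxa).
The first is nested inside the second, so Raphanus shares a more recent common ancestor with Meles.

Meles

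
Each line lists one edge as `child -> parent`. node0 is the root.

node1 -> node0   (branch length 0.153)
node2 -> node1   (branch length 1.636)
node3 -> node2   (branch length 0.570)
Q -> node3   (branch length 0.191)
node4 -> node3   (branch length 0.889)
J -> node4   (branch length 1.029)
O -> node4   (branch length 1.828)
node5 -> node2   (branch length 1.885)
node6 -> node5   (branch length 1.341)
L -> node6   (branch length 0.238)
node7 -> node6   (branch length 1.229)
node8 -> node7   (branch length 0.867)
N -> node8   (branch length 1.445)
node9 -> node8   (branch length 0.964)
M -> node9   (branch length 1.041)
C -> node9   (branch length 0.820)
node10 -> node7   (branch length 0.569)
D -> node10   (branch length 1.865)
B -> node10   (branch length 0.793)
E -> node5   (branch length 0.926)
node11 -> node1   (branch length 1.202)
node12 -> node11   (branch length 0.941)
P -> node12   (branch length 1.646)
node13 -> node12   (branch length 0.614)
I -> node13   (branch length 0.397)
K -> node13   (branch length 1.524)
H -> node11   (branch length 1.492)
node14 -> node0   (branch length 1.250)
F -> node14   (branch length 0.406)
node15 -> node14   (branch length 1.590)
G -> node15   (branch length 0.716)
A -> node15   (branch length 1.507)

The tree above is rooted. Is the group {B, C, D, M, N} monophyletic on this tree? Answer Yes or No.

The most recent common ancestor of these taxa subtends ((N,(M,C)),(D,B)).
That clade has exactly 5 tips — every listed taxon and nothing else — so the group is monophyletic.

Yes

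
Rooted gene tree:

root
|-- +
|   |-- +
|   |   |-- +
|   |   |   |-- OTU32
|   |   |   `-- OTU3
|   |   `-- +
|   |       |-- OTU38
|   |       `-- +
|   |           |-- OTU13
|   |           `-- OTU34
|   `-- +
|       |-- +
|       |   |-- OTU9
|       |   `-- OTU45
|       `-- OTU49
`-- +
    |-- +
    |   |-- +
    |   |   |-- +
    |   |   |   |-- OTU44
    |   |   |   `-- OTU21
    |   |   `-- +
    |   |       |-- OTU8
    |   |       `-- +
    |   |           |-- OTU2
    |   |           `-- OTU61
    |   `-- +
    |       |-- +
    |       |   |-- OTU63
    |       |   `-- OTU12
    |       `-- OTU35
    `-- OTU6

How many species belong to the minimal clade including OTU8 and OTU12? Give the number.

8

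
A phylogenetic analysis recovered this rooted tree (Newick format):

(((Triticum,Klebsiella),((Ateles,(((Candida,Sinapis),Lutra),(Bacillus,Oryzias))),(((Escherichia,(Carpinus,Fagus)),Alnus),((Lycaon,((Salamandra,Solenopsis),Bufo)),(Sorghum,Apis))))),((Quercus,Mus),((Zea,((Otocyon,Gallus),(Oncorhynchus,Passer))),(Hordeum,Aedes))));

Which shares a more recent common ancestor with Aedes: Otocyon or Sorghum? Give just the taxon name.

Otocyon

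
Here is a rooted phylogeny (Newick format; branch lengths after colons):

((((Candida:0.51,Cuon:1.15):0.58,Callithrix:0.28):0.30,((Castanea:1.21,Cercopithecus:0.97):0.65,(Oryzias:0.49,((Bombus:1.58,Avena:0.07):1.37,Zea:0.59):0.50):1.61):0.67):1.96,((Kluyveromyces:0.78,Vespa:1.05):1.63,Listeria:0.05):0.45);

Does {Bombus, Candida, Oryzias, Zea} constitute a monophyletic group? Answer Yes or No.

The MRCA of the listed taxa subtends (((Candida,Cuon),Callithrix),((Castanea,Cercopithecus),(Oryzias,((Bombus,Avena),Zea)))).
That clade also contains Avena, Callithrix, Castanea, Cercopithecus, Cuon, which are not in the proposed group, so the group is not monophyletic.

No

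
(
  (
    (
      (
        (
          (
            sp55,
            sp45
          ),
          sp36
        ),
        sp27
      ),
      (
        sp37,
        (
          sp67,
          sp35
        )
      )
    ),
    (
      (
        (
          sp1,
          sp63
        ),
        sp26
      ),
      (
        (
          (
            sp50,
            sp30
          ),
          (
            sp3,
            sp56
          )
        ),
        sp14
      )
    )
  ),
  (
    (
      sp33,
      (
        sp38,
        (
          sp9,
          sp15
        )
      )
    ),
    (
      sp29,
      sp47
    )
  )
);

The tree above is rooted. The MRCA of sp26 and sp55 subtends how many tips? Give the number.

The MRCA of sp26 and sp55 is the node subtending (((((sp55,sp45),sp36),sp27),(sp37,(sp67,sp35))),(((sp1,sp63),sp26),(((sp50,sp30),(sp3,sp56)),sp14))).
That clade contains 15 terminal taxa: sp1, sp14, sp26, sp27, sp3, sp30, sp35, sp36, sp37, sp45, sp50, sp55, sp56, sp63, sp67.

15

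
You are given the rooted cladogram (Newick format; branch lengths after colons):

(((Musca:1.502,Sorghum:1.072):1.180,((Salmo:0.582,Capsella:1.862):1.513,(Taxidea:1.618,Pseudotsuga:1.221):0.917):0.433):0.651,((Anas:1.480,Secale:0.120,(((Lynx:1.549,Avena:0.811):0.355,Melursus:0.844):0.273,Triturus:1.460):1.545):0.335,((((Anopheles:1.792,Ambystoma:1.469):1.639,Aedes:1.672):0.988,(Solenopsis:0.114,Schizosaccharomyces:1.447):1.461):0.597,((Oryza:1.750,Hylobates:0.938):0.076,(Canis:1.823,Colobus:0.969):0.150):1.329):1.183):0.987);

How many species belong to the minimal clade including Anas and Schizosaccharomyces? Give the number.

15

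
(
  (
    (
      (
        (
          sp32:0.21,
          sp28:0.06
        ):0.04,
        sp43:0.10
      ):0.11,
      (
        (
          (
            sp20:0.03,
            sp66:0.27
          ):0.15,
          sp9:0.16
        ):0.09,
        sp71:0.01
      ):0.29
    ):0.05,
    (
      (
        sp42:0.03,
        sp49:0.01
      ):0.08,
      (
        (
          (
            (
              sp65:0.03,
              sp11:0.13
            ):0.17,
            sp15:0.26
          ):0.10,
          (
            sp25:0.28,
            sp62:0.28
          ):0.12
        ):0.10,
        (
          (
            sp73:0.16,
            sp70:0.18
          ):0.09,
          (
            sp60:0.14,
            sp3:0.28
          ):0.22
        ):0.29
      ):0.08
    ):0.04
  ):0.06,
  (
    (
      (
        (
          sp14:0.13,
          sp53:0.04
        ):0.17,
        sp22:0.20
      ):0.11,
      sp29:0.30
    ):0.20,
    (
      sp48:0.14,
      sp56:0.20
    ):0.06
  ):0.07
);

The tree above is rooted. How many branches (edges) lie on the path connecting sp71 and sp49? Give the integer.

The MRCA of sp71 and sp49 is the node subtending ((((sp32,sp28),sp43),(((sp20,sp66),sp9),sp71)),((sp42,sp49),((((sp65,sp11),sp15),(sp25,sp62)),((sp73,sp70),(sp60,sp3))))).
From sp71 up to that node: 3 branches. From sp49 up to the same node: 3 branches. Total: 3 + 3 = 6.

6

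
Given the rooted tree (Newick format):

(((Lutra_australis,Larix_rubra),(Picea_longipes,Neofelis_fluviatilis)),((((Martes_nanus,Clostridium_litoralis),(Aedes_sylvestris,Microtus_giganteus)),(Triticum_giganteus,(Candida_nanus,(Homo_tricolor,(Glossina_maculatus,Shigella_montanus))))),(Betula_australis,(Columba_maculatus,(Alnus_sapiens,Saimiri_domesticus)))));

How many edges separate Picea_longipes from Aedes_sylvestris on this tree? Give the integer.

8

The MRCA of Picea_longipes and Aedes_sylvestris is the root of the tree.
From Picea_longipes up to that node: 3 branches. From Aedes_sylvestris up to the same node: 5 branches. Total: 3 + 5 = 8.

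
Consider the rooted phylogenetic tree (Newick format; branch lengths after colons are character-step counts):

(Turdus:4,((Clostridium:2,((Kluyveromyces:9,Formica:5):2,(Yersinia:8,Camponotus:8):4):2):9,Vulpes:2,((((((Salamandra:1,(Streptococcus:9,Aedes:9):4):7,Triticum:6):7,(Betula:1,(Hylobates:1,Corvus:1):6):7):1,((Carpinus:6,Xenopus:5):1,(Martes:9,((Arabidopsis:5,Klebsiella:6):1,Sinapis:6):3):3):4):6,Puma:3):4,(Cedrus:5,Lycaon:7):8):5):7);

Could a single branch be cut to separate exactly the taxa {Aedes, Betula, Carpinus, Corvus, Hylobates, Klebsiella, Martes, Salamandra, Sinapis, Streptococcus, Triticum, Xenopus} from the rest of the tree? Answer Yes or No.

No

The MRCA of the listed taxa subtends ((((Salamandra,(Streptococcus,Aedes)),Triticum),(Betula,(Hylobates,Corvus))),((Carpinus,Xenopus),(Martes,((Arabidopsis,Klebsiella),Sinapis)))).
That clade also contains Arabidopsis, which is not in the proposed group, so the group is not monophyletic.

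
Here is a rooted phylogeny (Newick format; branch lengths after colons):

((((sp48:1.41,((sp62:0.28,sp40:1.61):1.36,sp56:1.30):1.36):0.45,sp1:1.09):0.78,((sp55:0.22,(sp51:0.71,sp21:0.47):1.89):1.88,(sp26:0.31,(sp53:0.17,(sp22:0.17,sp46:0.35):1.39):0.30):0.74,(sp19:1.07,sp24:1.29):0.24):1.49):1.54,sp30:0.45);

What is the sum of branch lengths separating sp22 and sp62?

8.32

The path runs sp22 → … → MRCA → … → sp62; the MRCA is the node subtending (((sp48,((sp62,sp40),sp56)),sp1),((sp55,(sp51,sp21)),(sp26,(sp53,(sp22,sp46))),(sp19,sp24))).
Branch lengths along that path: 0.17 + 1.39 + 0.30 + 0.74 + 1.49 + 0.78 + 0.45 + 1.36 + 1.36 + 0.28 = 8.32.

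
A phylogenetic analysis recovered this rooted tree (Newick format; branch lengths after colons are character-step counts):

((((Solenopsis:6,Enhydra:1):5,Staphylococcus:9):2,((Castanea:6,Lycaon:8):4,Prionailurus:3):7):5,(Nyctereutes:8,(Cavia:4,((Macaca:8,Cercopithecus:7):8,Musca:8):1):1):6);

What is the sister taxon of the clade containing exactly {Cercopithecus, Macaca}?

Musca

The clade containing exactly {Cercopithecus, Macaca} attaches to the tree at the node subtending ((Macaca,Cercopithecus),Musca).
The other lineage descending from that same node — the sister group — is the single tip Musca.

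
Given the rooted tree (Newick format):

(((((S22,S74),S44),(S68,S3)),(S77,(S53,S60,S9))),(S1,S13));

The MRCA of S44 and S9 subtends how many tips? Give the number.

9

The MRCA of S44 and S9 is the node subtending ((((S22,S74),S44),(S68,S3)),(S77,(S53,S60,S9))).
That clade contains 9 terminal taxa: S22, S3, S44, S53, S60, S68, S74, S77, S9.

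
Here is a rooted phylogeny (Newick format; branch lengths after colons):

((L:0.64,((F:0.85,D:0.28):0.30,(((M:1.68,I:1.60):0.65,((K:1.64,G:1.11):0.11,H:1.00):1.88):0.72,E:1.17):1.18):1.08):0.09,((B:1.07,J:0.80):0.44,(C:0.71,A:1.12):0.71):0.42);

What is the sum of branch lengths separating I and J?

6.98

The path runs I → … → MRCA → … → J; the MRCA is the root of the tree.
Branch lengths along that path: 1.60 + 0.65 + 0.72 + 1.18 + 1.08 + 0.09 + 0.42 + 0.44 + 0.80 = 6.98.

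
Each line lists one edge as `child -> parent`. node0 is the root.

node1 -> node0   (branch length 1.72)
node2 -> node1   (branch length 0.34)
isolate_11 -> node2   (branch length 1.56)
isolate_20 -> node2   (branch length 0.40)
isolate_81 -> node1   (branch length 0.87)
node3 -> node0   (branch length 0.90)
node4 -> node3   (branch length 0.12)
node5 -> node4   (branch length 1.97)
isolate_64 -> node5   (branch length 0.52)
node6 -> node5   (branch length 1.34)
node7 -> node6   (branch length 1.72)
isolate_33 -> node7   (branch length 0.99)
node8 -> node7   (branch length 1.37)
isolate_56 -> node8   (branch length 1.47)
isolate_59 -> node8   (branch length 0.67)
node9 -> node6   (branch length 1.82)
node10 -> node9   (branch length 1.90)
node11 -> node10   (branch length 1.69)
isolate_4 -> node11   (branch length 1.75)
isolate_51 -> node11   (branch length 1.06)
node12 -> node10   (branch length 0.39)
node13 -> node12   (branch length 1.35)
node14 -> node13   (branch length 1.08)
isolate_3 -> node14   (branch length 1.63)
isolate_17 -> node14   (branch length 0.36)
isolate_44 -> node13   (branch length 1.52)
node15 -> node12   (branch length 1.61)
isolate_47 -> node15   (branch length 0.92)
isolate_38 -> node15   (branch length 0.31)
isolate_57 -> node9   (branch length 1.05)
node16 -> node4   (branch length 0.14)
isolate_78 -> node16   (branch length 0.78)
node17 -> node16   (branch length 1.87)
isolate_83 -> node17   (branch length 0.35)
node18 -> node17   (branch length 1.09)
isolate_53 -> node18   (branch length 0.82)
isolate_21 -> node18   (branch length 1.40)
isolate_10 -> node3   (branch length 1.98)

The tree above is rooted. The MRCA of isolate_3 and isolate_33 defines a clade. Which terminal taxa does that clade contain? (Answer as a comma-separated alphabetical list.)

isolate_17, isolate_3, isolate_33, isolate_38, isolate_4, isolate_44, isolate_47, isolate_51, isolate_56, isolate_57, isolate_59

Tracing isolate_3: it sits inside (isolate_3,isolate_17).
Tracing isolate_33: it sits inside (isolate_33,(isolate_56,isolate_59)).
The smallest clade enclosing both is ((isolate_33,(isolate_56,isolate_59)),(((isolate_4,isolate_51),(((isolate_3,isolate_17),isolate_44),(isolate_47,isolate_38))),isolate_57)); the answer is its 11 terminal taxa in alphabetical order.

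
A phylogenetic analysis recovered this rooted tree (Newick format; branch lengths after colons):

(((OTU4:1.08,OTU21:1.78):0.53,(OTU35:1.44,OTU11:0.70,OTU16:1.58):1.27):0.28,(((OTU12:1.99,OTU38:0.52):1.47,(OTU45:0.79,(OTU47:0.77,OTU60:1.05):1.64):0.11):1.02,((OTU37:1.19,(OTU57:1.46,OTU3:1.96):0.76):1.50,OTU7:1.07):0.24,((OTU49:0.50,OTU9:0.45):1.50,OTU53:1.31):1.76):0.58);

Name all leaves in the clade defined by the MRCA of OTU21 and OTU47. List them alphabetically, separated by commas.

OTU11, OTU12, OTU16, OTU21, OTU3, OTU35, OTU37, OTU38, OTU4, OTU45, OTU47, OTU49, OTU53, OTU57, OTU60, OTU7, OTU9

Tracing OTU21: it sits inside (OTU4,OTU21).
Tracing OTU47: it sits inside (OTU47,OTU60).
The smallest clade enclosing both is the whole tree (their MRCA is the root), so the answer is all 17 tips in alphabetical order.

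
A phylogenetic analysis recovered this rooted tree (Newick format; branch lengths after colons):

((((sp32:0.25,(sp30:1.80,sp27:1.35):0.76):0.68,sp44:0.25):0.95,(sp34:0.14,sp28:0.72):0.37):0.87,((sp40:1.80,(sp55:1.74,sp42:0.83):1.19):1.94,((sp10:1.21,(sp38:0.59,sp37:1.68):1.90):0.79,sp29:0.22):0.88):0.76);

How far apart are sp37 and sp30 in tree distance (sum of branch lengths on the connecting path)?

The path runs sp37 → … → MRCA → … → sp30; the MRCA is the root of the tree.
Branch lengths along that path: 1.68 + 1.90 + 0.79 + 0.88 + 0.76 + 0.87 + 0.95 + 0.68 + 0.76 + 1.80 = 11.07.

11.07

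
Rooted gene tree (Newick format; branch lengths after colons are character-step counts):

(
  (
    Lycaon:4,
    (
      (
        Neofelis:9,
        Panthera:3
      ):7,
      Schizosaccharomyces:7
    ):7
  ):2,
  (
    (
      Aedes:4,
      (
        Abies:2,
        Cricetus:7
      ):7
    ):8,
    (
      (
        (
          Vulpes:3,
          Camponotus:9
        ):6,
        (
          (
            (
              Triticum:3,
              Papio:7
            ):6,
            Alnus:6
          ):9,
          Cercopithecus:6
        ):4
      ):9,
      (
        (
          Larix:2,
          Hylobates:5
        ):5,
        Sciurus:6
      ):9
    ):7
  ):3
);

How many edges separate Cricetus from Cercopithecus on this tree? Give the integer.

The MRCA of Cricetus and Cercopithecus is the node subtending ((Aedes,(Abies,Cricetus)),(((Vulpes,Camponotus),(((Triticum,Papio),Alnus),Cercopithecus)),((Larix,Hylobates),Sciurus))).
From Cricetus up to that node: 3 branches. From Cercopithecus up to the same node: 4 branches. Total: 3 + 4 = 7.

7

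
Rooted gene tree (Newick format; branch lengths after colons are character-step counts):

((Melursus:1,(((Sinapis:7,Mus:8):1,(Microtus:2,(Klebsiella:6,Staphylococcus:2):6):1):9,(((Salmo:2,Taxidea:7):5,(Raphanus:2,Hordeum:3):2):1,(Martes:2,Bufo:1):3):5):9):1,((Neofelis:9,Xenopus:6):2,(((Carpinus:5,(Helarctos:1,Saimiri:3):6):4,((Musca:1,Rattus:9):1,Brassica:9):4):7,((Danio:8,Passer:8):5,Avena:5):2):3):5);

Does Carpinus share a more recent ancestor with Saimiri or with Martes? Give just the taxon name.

The MRCA of Carpinus and Saimiri subtends (Carpinus,(Helarctos,Saimiri)) (3 taxa).
The MRCA of Carpinus and Martes is the root, subtending the entire tree (23 taxa).
The first is nested inside the second, so Carpinus shares a more recent common ancestor with Saimiri.

Saimiri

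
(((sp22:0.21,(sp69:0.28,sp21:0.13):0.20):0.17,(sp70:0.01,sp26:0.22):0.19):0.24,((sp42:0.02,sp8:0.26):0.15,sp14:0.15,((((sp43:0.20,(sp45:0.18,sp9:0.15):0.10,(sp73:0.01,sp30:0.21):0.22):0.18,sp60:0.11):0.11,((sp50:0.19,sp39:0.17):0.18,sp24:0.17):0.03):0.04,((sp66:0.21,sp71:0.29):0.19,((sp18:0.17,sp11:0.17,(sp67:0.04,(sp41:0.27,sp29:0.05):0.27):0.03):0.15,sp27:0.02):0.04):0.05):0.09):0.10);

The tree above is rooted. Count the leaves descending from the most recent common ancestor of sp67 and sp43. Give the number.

The MRCA of sp67 and sp43 is the node subtending ((((sp43,(sp45,sp9),(sp73,sp30)),sp60),((sp50,sp39),sp24)),((sp66,sp71),((sp18,sp11,(sp67,(sp41,sp29))),sp27))).
That clade contains 17 terminal taxa: sp11, sp18, sp24, sp27, sp29, sp30, sp39, sp41, sp43, sp45, sp50, sp60, sp66, sp67, sp71, sp73, sp9.

17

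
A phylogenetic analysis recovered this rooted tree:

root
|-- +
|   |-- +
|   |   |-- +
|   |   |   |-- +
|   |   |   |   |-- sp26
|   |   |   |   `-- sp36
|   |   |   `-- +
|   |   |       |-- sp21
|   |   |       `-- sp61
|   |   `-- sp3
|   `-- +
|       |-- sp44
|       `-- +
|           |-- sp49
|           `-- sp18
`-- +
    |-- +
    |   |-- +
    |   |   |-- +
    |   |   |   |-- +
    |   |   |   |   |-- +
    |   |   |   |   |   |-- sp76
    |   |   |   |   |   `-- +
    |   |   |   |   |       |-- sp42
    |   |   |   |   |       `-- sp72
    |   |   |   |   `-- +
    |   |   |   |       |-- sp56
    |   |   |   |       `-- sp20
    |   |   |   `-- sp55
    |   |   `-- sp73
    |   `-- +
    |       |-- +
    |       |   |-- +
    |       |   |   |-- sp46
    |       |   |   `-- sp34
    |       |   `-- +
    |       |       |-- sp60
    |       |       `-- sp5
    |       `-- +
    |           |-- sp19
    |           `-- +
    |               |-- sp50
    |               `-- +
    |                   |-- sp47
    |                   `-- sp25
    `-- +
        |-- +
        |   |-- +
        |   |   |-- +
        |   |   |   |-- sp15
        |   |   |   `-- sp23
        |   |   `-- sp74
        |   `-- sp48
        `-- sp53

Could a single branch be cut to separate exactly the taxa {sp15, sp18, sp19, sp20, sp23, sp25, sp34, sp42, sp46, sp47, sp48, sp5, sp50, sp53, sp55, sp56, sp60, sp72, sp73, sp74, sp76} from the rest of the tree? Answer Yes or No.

No

The MRCA of the listed taxa is the root, so the smallest clade containing them is the whole tree.
That clade also contains sp21, sp26, sp3, sp36, sp44, sp49, sp61, which are not in the proposed group, so the group is not monophyletic.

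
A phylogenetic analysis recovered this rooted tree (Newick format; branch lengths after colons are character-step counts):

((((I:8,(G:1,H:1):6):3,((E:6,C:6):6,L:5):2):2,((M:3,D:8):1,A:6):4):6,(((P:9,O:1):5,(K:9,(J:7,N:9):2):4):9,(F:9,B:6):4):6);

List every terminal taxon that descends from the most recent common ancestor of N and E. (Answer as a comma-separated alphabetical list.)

A, B, C, D, E, F, G, H, I, J, K, L, M, N, O, P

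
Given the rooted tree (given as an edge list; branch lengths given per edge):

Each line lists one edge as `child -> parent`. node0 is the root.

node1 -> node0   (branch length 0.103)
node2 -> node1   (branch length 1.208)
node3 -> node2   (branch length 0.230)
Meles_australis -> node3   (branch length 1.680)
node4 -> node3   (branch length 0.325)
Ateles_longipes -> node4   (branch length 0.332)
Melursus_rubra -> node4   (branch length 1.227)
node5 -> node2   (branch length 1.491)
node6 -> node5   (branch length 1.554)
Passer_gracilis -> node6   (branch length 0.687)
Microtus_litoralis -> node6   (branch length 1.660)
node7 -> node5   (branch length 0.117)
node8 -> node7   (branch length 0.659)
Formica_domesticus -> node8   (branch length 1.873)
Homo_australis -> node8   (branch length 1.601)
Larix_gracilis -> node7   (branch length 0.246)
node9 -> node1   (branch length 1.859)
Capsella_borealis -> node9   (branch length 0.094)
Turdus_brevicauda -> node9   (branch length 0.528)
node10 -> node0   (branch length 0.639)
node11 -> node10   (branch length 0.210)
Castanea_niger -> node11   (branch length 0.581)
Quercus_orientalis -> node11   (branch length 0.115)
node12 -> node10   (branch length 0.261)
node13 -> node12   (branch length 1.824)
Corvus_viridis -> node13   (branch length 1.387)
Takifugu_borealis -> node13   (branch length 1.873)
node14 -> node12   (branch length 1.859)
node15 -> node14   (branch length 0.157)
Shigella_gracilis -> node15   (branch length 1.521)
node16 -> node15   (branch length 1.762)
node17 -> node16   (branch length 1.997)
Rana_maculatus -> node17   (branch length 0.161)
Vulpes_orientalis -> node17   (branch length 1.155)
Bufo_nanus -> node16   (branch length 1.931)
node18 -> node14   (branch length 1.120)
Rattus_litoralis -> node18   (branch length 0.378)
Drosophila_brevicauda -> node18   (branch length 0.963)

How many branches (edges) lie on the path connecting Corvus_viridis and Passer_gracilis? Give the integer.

The MRCA of Corvus_viridis and Passer_gracilis is the root of the tree.
From Corvus_viridis up to that node: 4 branches. From Passer_gracilis up to the same node: 5 branches. Total: 4 + 5 = 9.

9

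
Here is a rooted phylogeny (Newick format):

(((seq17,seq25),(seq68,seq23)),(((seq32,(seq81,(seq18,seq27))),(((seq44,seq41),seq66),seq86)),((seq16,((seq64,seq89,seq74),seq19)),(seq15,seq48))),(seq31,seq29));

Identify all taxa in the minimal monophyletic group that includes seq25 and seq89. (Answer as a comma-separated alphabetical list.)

seq15, seq16, seq17, seq18, seq19, seq23, seq25, seq27, seq29, seq31, seq32, seq41, seq44, seq48, seq64, seq66, seq68, seq74, seq81, seq86, seq89

Tracing seq25: it sits inside (seq17,seq25).
Tracing seq89: it sits inside (seq64,seq89,seq74).
The smallest clade enclosing both is the whole tree (their MRCA is the root), so the answer is all 21 tips in alphabetical order.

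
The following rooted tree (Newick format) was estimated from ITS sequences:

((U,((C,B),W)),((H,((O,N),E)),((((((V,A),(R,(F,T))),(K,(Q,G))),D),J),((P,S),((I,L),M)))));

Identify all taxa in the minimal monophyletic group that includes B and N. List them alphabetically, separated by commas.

Tracing B: it sits inside (C,B).
Tracing N: it sits inside (O,N).
The smallest clade enclosing both is the whole tree (their MRCA is the root), so the answer is all 23 tips in alphabetical order.

A, B, C, D, E, F, G, H, I, J, K, L, M, N, O, P, Q, R, S, T, U, V, W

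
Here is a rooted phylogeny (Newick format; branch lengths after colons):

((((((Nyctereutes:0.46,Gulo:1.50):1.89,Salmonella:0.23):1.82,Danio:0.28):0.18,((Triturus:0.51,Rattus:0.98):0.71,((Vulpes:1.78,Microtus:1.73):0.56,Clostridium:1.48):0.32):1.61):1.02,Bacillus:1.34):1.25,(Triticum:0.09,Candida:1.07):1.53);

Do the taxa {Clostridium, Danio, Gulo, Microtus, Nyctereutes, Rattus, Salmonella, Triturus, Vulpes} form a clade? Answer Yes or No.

The most recent common ancestor of these taxa subtends ((((Nyctereutes,Gulo),Salmonella),Danio),((Triturus,Rattus),((Vulpes,Microtus),Clostridium))).
That clade has exactly 9 tips — every listed taxon and nothing else — so the group is monophyletic.

Yes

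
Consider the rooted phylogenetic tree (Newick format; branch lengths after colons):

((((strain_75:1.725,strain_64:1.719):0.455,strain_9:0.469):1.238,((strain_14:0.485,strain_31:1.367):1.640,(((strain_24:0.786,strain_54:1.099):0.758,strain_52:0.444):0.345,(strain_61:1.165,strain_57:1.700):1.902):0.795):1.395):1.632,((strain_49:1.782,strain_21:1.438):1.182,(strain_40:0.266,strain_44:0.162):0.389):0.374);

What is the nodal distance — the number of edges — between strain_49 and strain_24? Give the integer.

The MRCA of strain_49 and strain_24 is the root of the tree.
From strain_49 up to that node: 3 branches. From strain_24 up to the same node: 6 branches. Total: 3 + 6 = 9.

9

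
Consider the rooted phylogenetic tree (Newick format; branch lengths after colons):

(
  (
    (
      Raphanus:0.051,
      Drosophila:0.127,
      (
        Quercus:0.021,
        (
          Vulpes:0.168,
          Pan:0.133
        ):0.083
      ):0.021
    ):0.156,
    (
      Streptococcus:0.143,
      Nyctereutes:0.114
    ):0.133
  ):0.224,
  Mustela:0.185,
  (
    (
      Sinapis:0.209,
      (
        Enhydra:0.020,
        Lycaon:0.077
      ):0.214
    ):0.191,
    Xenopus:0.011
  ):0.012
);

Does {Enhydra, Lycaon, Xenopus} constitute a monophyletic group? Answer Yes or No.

No

The MRCA of the listed taxa subtends ((Sinapis,(Enhydra,Lycaon)),Xenopus).
That clade also contains Sinapis, which is not in the proposed group, so the group is not monophyletic.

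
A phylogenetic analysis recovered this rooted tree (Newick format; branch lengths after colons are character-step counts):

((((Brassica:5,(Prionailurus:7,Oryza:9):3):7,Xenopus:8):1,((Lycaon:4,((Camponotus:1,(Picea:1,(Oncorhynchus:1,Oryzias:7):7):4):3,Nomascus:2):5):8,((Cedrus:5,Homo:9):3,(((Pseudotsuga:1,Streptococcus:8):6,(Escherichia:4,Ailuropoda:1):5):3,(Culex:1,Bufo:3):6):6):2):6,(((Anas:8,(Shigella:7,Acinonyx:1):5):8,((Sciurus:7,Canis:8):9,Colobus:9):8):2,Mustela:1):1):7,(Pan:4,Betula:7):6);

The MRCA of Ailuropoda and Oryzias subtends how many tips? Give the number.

The MRCA of Ailuropoda and Oryzias is the node subtending ((Lycaon,((Camponotus,(Picea,(Oncorhynchus,Oryzias))),Nomascus)),((Cedrus,Homo),(((Pseudotsuga,Streptococcus),(Escherichia,Ailuropoda)),(Culex,Bufo)))).
That clade contains 14 terminal taxa: Ailuropoda, Bufo, Camponotus, Cedrus, Culex, Escherichia, Homo, Lycaon, Nomascus, Oncorhynchus, Oryzias, Picea, Pseudotsuga, Streptococcus.

14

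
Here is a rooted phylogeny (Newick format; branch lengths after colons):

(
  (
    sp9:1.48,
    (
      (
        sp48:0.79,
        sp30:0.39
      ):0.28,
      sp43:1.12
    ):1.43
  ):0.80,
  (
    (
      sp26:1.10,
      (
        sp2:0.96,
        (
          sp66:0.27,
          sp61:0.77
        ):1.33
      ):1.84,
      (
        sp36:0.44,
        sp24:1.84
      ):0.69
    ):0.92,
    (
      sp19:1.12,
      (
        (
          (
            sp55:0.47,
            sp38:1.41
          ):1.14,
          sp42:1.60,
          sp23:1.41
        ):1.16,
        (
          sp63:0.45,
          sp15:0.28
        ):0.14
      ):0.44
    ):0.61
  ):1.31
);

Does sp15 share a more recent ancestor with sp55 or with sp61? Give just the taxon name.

sp55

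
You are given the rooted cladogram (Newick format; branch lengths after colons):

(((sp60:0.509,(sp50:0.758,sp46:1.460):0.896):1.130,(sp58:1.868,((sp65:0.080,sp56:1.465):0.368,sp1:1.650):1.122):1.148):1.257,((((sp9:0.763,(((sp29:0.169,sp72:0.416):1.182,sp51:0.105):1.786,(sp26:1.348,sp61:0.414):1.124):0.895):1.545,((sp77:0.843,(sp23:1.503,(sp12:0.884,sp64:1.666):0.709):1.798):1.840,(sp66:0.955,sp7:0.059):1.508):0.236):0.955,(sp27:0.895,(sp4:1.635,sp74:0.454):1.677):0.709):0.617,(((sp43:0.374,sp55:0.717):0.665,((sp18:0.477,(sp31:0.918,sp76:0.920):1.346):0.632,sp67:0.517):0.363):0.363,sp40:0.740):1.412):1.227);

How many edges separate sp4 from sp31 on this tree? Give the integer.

10

The MRCA of sp4 and sp31 is the node subtending ((((sp9,(((sp29,sp72),sp51),(sp26,sp61))),((sp77,(sp23,(sp12,sp64))),(sp66,sp7))),(sp27,(sp4,sp74))),(((sp43,sp55),((sp18,(sp31,sp76)),sp67)),sp40)).
From sp4 up to that node: 4 branches. From sp31 up to the same node: 6 branches. Total: 4 + 6 = 10.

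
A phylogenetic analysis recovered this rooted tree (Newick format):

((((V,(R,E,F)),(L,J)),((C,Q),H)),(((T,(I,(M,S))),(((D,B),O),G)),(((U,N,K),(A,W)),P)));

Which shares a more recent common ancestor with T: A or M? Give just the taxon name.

The MRCA of T and M subtends (T,(I,(M,S))) (4 taxa).
The MRCA of T and A subtends (((T,(I,(M,S))),(((D,B),O),G)),(((U,N,K),(A,W)),P)) (14 taxa).
The first is nested inside the second, so T shares a more recent common ancestor with M.

M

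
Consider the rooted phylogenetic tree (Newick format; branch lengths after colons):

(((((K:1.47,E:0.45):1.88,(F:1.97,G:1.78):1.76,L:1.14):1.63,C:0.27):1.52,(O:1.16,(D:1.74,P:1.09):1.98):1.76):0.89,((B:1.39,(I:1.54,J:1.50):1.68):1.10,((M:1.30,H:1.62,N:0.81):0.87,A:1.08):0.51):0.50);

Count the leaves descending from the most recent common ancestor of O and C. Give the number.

9

The MRCA of O and C is the node subtending ((((K,E),(F,G),L),C),(O,(D,P))).
That clade contains 9 terminal taxa: C, D, E, F, G, K, L, O, P.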